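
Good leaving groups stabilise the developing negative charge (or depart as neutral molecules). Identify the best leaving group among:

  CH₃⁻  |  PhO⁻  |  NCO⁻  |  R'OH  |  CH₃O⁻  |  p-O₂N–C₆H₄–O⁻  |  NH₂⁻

R'OH: pKₐ(R'OH₂⁺) ≈ -2.4
NCO⁻: pKₐ(HOCN) ≈ 3.5
p-O₂N–C₆H₄–O⁻: pKₐ(p-nitrophenol) ≈ 7.2
PhO⁻: pKₐ(C₆H₅OH (phenol)) ≈ 10
CH₃O⁻: pKₐ(CH₃OH) ≈ 15.5
NH₂⁻: pKₐ(NH₃) ≈ 38
CH₃⁻: pKₐ(CH₄) ≈ 48

R'OH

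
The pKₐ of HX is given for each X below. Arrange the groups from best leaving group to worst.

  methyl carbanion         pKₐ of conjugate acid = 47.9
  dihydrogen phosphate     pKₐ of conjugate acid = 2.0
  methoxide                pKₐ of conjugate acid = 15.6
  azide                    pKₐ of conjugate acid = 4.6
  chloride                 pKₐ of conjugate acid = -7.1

Lower conjugate-acid pKₐ ⇒ weaker base ⇒ better leaving group.
Sorting by the given values: chloride (-7.1), dihydrogen phosphate (2.0), azide (4.6), methoxide (15.6), methyl carbanion (47.9).

chloride > dihydrogen phosphate > azide > methoxide > methyl carbanion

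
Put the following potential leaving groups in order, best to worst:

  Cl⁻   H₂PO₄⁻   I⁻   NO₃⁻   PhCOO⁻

I⁻ > Cl⁻ > NO₃⁻ > H₂PO₄⁻ > PhCOO⁻

Rank by basicity of the departing species: weakest base leaves most easily.
I⁻: pKₐ(HI) ≈ -10 — large, highly polarisable; very weak base
Cl⁻: pKₐ(HCl) ≈ -7
NO₃⁻: pKₐ(HNO₃) ≈ -1.3 — resonance-delocalised over three oxygens
H₂PO₄⁻: pKₐ(H₃PO₄) ≈ 2.1
PhCOO⁻: pKₐ(C₆H₅COOH) ≈ 4.2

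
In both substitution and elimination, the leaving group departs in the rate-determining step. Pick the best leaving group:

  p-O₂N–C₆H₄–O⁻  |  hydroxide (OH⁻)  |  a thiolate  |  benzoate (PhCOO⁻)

Rank by basicity of the departing species: weakest base leaves most easily.
benzoate (PhCOO⁻): pKₐ(C₆H₅COOH) ≈ 4.2
p-O₂N–C₆H₄–O⁻: pKₐ(p-nitrophenol) ≈ 7.2
a thiolate: pKₐ(RSH (a thiol)) ≈ 10.5
hydroxide (OH⁻): pKₐ(H₂O) ≈ 15.7

benzoate (PhCOO⁻)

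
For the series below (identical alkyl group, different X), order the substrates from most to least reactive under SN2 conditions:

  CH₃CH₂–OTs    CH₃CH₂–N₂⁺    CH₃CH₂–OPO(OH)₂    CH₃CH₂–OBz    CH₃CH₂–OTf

CH₃CH₂–N₂⁺ > CH₃CH₂–OTf > CH₃CH₂–OTs > CH₃CH₂–OPO(OH)₂ > CH₃CH₂–OBz

With the same alkyl group throughout, only the leaving group differentiates the rates.
A good leaving group is a weak base: the lower the pKₐ of its conjugate acid, the more readily it departs.
CH₃CH₂–N₂⁺ loses N₂: no meaningful conjugate acid; N₂ departs as an exceptionally stable neutral molecule
CH₃CH₂–OTf loses OTf⁻: pKₐ(CF₃SO₃H (triflic acid)) ≈ -14
CH₃CH₂–OTs loses OTs⁻: pKₐ(p-CH₃C₆H₄SO₃H (TsOH)) ≈ -2.8
CH₃CH₂–OPO(OH)₂ loses H₂PO₄⁻: pKₐ(H₃PO₄) ≈ 2.1
CH₃CH₂–OBz loses PhCOO⁻: pKₐ(C₆H₅COOH) ≈ 4.2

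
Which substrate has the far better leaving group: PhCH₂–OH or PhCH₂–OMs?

PhCH₂–OMs

From PhCH₂–OH the departing group would be OH⁻ (pKₐ(H₂O) ≈ 15.7). Strong base; essentially never leaves without prior activation.
From PhCH₂–OMs the leaving group is OMs⁻ (pKₐ(CH₃SO₃H (MsOH)) ≈ -1.9). Resonance-delocalised alkanesulfonate.
(In practice PhCH₂–OMs is made from PhCH₂–OH by treatment with MsCl / Et₃N, converting the hydroxyl into a mesylate.)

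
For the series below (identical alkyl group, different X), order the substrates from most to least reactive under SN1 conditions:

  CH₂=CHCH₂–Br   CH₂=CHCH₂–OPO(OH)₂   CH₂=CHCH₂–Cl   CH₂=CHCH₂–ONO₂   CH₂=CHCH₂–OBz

Identical carbon frameworks mean the comparison reduces to leaving-group quality.
A good leaving group is a weak base: the lower the pKₐ of its conjugate acid, the more readily it departs.
CH₂=CHCH₂–Br loses Br⁻: pKₐ(HBr) ≈ -9
CH₂=CHCH₂–Cl loses Cl⁻: pKₐ(HCl) ≈ -7
CH₂=CHCH₂–ONO₂ loses NO₃⁻: pKₐ(HNO₃) ≈ -1.3
CH₂=CHCH₂–OPO(OH)₂ loses H₂PO₄⁻: pKₐ(H₃PO₄) ≈ 2.1
CH₂=CHCH₂–OBz loses PhCOO⁻: pKₐ(C₆H₅COOH) ≈ 4.2

CH₂=CHCH₂–Br > CH₂=CHCH₂–Cl > CH₂=CHCH₂–ONO₂ > CH₂=CHCH₂–OPO(OH)₂ > CH₂=CHCH₂–OBz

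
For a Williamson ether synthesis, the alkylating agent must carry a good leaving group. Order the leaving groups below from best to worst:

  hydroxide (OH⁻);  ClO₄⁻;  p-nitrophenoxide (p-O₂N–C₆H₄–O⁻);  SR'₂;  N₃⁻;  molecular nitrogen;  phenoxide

Rank by basicity of the departing species: weakest base leaves most easily.
molecular nitrogen: no meaningful conjugate acid; N₂ departs as an exceptionally stable neutral molecule
ClO₄⁻: pKₐ(HClO₄) ≈ -10
SR'₂: pKₐ(R'₂SH⁺) ≈ -7
N₃⁻: pKₐ(HN₃) ≈ 4.7
p-nitrophenoxide (p-O₂N–C₆H₄–O⁻): pKₐ(p-nitrophenol) ≈ 7.2
phenoxide: pKₐ(C₆H₅OH (phenol)) ≈ 10
hydroxide (OH⁻): pKₐ(H₂O) ≈ 15.7

molecular nitrogen > ClO₄⁻ > SR'₂ > N₃⁻ > p-nitrophenoxide (p-O₂N–C₆H₄–O⁻) > phenoxide > hydroxide (OH⁻)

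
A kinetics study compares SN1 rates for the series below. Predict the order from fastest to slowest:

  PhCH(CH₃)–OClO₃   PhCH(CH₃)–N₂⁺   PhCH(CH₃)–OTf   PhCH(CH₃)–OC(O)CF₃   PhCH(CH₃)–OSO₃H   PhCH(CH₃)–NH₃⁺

PhCH(CH₃)–N₂⁺ > PhCH(CH₃)–OTf > PhCH(CH₃)–OClO₃ > PhCH(CH₃)–OSO₃H > PhCH(CH₃)–OC(O)CF₃ > PhCH(CH₃)–NH₃⁺

Identical carbon frameworks mean the comparison reduces to leaving-group quality.
A good leaving group is a weak base: the lower the pKₐ of its conjugate acid, the more readily it departs.
PhCH(CH₃)–N₂⁺ loses N₂: no meaningful conjugate acid; N₂ departs as an exceptionally stable neutral molecule
PhCH(CH₃)–OTf loses OTf⁻: pKₐ(CF₃SO₃H (triflic acid)) ≈ -14
PhCH(CH₃)–OClO₃ loses ClO₄⁻: pKₐ(HClO₄) ≈ -10
PhCH(CH₃)–OSO₃H loses HSO₄⁻: pKₐ(H₂SO₄) ≈ -3
PhCH(CH₃)–OC(O)CF₃ loses CF₃COO⁻: pKₐ(CF₃COOH) ≈ 0.2
PhCH(CH₃)–NH₃⁺ loses NH₃: pKₐ(NH₄⁺) ≈ 9.2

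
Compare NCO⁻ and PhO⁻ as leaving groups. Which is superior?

NCO⁻ is the better leaving group.
pKₐ(HOCN) ≈ 3.5 versus pKₐ(C₆H₅OH (phenol)) ≈ 10: NCO⁻ is the much weaker base.
Resonance between N and O.

NCO⁻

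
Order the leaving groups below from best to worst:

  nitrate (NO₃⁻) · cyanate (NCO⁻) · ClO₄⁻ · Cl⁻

ClO₄⁻ > Cl⁻ > nitrate (NO₃⁻) > cyanate (NCO⁻)

Rank by basicity of the departing species: weakest base leaves most easily.
ClO₄⁻: pKₐ(HClO₄) ≈ -10 — extremely weak base; rarely used for safety reasons
Cl⁻: pKₐ(HCl) ≈ -7 — moderately weak base
nitrate (NO₃⁻): pKₐ(HNO₃) ≈ -1.3 — resonance-delocalised over three oxygens
cyanate (NCO⁻): pKₐ(HOCN) ≈ 3.5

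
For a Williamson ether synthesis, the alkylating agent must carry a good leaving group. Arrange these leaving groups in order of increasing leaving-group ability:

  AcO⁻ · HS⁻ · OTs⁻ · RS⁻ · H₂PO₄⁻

RS⁻ < HS⁻ < AcO⁻ < H₂PO₄⁻ < OTs⁻

The more stable X⁻ (or X) is on its own — i.e. the weaker a base it is — the better a leaving group it makes.
OTs⁻: pKₐ(p-CH₃C₆H₄SO₃H (TsOH)) ≈ -2.8
H₂PO₄⁻: pKₐ(H₃PO₄) ≈ 2.1
AcO⁻: pKₐ(CH₃COOH) ≈ 4.8
HS⁻: pKₐ(H₂S) ≈ 7
RS⁻: pKₐ(RSH (a thiol)) ≈ 10.5
The question asks for worst first, so the sequence is read in increasing leaving-group ability.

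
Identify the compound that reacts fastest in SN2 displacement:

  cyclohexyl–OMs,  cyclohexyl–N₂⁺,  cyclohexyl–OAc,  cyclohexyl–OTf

With the same alkyl group throughout, only the leaving group differentiates the rates.
Leaving-group ability tracks the stability of the departed species; conjugate-acid pKₐ is the usual yardstick (lower pKₐ → better LG).
cyclohexyl–N₂⁺ loses N₂: no meaningful conjugate acid; N₂ departs as an exceptionally stable neutral molecule
cyclohexyl–OTf loses OTf⁻: pKₐ(CF₃SO₃H (triflic acid)) ≈ -14
cyclohexyl–OMs loses OMs⁻: pKₐ(CH₃SO₃H (MsOH)) ≈ -1.9
cyclohexyl–OAc loses AcO⁻: pKₐ(CH₃COOH) ≈ 4.8

cyclohexyl–N₂⁺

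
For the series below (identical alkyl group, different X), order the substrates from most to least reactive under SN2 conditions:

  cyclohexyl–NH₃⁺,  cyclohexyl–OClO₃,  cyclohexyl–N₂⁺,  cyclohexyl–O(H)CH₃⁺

The skeletons are identical, so relative rate is governed entirely by leaving-group ability.
Rank by basicity of the departing species: weakest base leaves most easily.
cyclohexyl–N₂⁺ loses N₂: no meaningful conjugate acid; N₂ departs as an exceptionally stable neutral molecule
cyclohexyl–OClO₃ loses ClO₄⁻: pKₐ(HClO₄) ≈ -10
cyclohexyl–O(H)CH₃⁺ loses R'OH: pKₐ(R'OH₂⁺) ≈ -2.4
cyclohexyl–NH₃⁺ loses NH₃: pKₐ(NH₄⁺) ≈ 9.2

cyclohexyl–N₂⁺ > cyclohexyl–OClO₃ > cyclohexyl–O(H)CH₃⁺ > cyclohexyl–NH₃⁺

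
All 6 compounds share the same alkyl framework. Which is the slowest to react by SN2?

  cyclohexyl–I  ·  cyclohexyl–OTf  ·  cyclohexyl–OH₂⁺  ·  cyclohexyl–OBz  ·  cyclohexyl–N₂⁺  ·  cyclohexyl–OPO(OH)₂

cyclohexyl–OBz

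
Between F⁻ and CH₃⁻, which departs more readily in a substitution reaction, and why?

F⁻ is the better leaving group.
pKₐ(HF) ≈ 3.2 versus pKₐ(CH₄) ≈ 48: F⁻ is the much weaker base.
Small and strongly basic; the poor halide leaving group.

F⁻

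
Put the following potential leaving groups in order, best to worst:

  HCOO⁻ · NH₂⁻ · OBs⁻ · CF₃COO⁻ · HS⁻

OBs⁻ > CF₃COO⁻ > HCOO⁻ > HS⁻ > NH₂⁻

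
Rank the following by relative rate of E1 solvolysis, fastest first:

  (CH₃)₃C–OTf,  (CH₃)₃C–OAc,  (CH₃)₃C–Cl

Identical carbon frameworks mean the comparison reduces to leaving-group quality.
The more stable X⁻ (or X) is on its own — i.e. the weaker a base it is — the better a leaving group it makes.
(CH₃)₃C–OTf loses OTf⁻: pKₐ(CF₃SO₃H (triflic acid)) ≈ -14
(CH₃)₃C–Cl loses Cl⁻: pKₐ(HCl) ≈ -7
(CH₃)₃C–OAc loses AcO⁻: pKₐ(CH₃COOH) ≈ 4.8

(CH₃)₃C–OTf > (CH₃)₃C–Cl > (CH₃)₃C–OAc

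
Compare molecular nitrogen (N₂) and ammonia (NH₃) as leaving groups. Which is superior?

molecular nitrogen (N₂) is the better leaving group.
N₂ is the ultimate leaving group — it departs as an exceptionally stable neutral molecule, whereas ammonia (NH₃) (pKₐ(NH₄⁺) ≈ 9.2) is far more basic.

molecular nitrogen (N₂)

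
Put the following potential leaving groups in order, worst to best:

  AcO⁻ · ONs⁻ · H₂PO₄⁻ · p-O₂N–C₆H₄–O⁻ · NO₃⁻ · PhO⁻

PhO⁻ < p-O₂N–C₆H₄–O⁻ < AcO⁻ < H₂PO₄⁻ < NO₃⁻ < ONs⁻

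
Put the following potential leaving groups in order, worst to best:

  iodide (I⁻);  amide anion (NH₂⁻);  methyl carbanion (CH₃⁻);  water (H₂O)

iodide (I⁻): pKₐ(HI) ≈ -10 — large, highly polarisable; very weak base
water (H₂O): pKₐ(H₃O⁺) ≈ -1.7
amide anion (NH₂⁻): pKₐ(NH₃) ≈ 38 — extremely strong base; never a leaving group
methyl carbanion (CH₃⁻): pKₐ(CH₄) ≈ 48
Listed from poorest to best leaving group as asked.

methyl carbanion (CH₃⁻) < amide anion (NH₂⁻) < water (H₂O) < iodide (I⁻)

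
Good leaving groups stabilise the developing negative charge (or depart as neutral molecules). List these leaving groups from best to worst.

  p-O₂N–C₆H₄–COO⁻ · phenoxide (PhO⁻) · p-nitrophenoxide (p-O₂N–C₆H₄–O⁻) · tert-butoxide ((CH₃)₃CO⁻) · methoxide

p-O₂N–C₆H₄–COO⁻: pKₐ(p-nitrobenzoic acid) ≈ 3.4
p-nitrophenoxide (p-O₂N–C₆H₄–O⁻): pKₐ(p-nitrophenol) ≈ 7.2 — nitro group delocalises the charge; the classic chromogenic LG
phenoxide (PhO⁻): pKₐ(C₆H₅OH (phenol)) ≈ 10 — resonance into the ring helps, but still a poor LG
methoxide: pKₐ(CH₃OH) ≈ 15.5 — strong base; alkoxides do not leave unassisted
tert-butoxide ((CH₃)₃CO⁻): pKₐ(t-BuOH) ≈ 18 — bulky, strongly basic alkoxide

p-O₂N–C₆H₄–COO⁻ > p-nitrophenoxide (p-O₂N–C₆H₄–O⁻) > phenoxide (PhO⁻) > methoxide > tert-butoxide ((CH₃)₃CO⁻)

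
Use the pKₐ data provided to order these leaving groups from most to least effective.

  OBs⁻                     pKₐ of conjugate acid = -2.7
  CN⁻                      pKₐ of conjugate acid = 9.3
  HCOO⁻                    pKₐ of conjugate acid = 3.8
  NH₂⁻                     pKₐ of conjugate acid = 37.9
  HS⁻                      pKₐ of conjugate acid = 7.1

OBs⁻ > HCOO⁻ > HS⁻ > CN⁻ > NH₂⁻

Lower conjugate-acid pKₐ ⇒ weaker base ⇒ better leaving group.
Sorting by the given values: OBs⁻ (-2.7), HCOO⁻ (3.8), HS⁻ (7.1), CN⁻ (9.3), NH₂⁻ (37.9).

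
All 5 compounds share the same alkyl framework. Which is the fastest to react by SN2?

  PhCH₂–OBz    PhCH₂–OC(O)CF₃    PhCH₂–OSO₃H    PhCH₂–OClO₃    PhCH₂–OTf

PhCH₂–OTf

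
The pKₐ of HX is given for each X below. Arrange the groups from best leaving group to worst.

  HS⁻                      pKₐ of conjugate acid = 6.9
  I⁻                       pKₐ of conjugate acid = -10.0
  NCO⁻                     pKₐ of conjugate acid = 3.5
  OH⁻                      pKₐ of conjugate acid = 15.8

I⁻ > NCO⁻ > HS⁻ > OH⁻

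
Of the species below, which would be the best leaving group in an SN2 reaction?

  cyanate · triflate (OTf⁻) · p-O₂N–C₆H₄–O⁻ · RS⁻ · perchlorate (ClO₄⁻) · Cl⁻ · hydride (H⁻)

triflate (OTf⁻)

Rank by basicity of the departing species: weakest base leaves most easily.
triflate (OTf⁻): pKₐ(CF₃SO₃H (triflic acid)) ≈ -14
perchlorate (ClO₄⁻): pKₐ(HClO₄) ≈ -10
Cl⁻: pKₐ(HCl) ≈ -7
cyanate: pKₐ(HOCN) ≈ 3.5
p-O₂N–C₆H₄–O⁻: pKₐ(p-nitrophenol) ≈ 7.2
RS⁻: pKₐ(RSH (a thiol)) ≈ 10.5
hydride (H⁻): pKₐ(H₂) ≈ 36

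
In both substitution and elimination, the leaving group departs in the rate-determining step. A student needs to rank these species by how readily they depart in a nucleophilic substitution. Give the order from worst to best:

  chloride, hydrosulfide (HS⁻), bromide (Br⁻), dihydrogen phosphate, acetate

hydrosulfide (HS⁻) < acetate < dihydrogen phosphate < chloride < bromide (Br⁻)

Leaving-group ability tracks the stability of the departed species; conjugate-acid pKₐ is the usual yardstick (lower pKₐ → better LG).
bromide (Br⁻): pKₐ(HBr) ≈ -9 — weak base; good leaving group
chloride: pKₐ(HCl) ≈ -7
dihydrogen phosphate: pKₐ(H₃PO₄) ≈ 2.1 — moderate base; biological leaving group after further activation
acetate: pKₐ(CH₃COOH) ≈ 4.8
hydrosulfide (HS⁻): pKₐ(H₂S) ≈ 7
Listed from poorest to best leaving group as asked.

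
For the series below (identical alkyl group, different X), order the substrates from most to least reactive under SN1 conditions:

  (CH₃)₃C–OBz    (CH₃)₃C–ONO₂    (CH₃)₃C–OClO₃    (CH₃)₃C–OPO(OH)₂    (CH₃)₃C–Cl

(CH₃)₃C–OClO₃ > (CH₃)₃C–Cl > (CH₃)₃C–ONO₂ > (CH₃)₃C–OPO(OH)₂ > (CH₃)₃C–OBz

Same R in every case — rank the leaving groups.
Leaving-group ability tracks the stability of the departed species; conjugate-acid pKₐ is the usual yardstick (lower pKₐ → better LG).
(CH₃)₃C–OClO₃ loses ClO₄⁻: pKₐ(HClO₄) ≈ -10
(CH₃)₃C–Cl loses Cl⁻: pKₐ(HCl) ≈ -7
(CH₃)₃C–ONO₂ loses NO₃⁻: pKₐ(HNO₃) ≈ -1.3
(CH₃)₃C–OPO(OH)₂ loses H₂PO₄⁻: pKₐ(H₃PO₄) ≈ 2.1
(CH₃)₃C–OBz loses PhCOO⁻: pKₐ(C₆H₅COOH) ≈ 4.2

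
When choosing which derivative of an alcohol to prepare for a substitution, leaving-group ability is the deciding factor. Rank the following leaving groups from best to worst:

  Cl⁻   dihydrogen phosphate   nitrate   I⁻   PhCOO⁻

I⁻: pKₐ(HI) ≈ -10
Cl⁻: pKₐ(HCl) ≈ -7
nitrate: pKₐ(HNO₃) ≈ -1.3
dihydrogen phosphate: pKₐ(H₃PO₄) ≈ 2.1
PhCOO⁻: pKₐ(C₆H₅COOH) ≈ 4.2

I⁻ > Cl⁻ > nitrate > dihydrogen phosphate > PhCOO⁻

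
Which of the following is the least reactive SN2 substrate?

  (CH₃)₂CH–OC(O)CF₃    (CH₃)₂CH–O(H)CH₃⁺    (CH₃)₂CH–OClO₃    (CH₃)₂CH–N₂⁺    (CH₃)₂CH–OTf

The skeletons are identical, so relative rate is governed entirely by leaving-group ability.
The more stable X⁻ (or X) is on its own — i.e. the weaker a base it is — the better a leaving group it makes.
(CH₃)₂CH–N₂⁺ loses N₂: no meaningful conjugate acid; N₂ departs as an exceptionally stable neutral molecule
(CH₃)₂CH–OTf loses OTf⁻: pKₐ(CF₃SO₃H (triflic acid)) ≈ -14
(CH₃)₂CH–OClO₃ loses ClO₄⁻: pKₐ(HClO₄) ≈ -10
(CH₃)₂CH–O(H)CH₃⁺ loses R'OH: pKₐ(R'OH₂⁺) ≈ -2.4
(CH₃)₂CH–OC(O)CF₃ loses CF₃COO⁻: pKₐ(CF₃COOH) ≈ 0.2

(CH₃)₂CH–OC(O)CF₃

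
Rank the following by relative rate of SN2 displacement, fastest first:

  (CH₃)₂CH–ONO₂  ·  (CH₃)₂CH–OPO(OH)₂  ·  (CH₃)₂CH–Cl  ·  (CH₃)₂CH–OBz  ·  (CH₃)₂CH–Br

(CH₃)₂CH–Br > (CH₃)₂CH–Cl > (CH₃)₂CH–ONO₂ > (CH₃)₂CH–OPO(OH)₂ > (CH₃)₂CH–OBz

Identical carbon frameworks mean the comparison reduces to leaving-group quality.
The more stable X⁻ (or X) is on its own — i.e. the weaker a base it is — the better a leaving group it makes.
(CH₃)₂CH–Br loses Br⁻: pKₐ(HBr) ≈ -9
(CH₃)₂CH–Cl loses Cl⁻: pKₐ(HCl) ≈ -7
(CH₃)₂CH–ONO₂ loses NO₃⁻: pKₐ(HNO₃) ≈ -1.3
(CH₃)₂CH–OPO(OH)₂ loses H₂PO₄⁻: pKₐ(H₃PO₄) ≈ 2.1
(CH₃)₂CH–OBz loses PhCOO⁻: pKₐ(C₆H₅COOH) ≈ 4.2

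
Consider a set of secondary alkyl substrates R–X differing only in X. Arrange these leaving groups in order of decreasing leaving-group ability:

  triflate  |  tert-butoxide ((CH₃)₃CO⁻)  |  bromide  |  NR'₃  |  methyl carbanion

triflate > bromide > NR'₃ > tert-butoxide ((CH₃)₃CO⁻) > methyl carbanion

Leaving-group ability tracks the stability of the departed species; conjugate-acid pKₐ is the usual yardstick (lower pKₐ → better LG).
triflate: pKₐ(CF₃SO₃H (triflic acid)) ≈ -14
bromide: pKₐ(HBr) ≈ -9
NR'₃: pKₐ(R'₃NH⁺) ≈ 10.7
tert-butoxide ((CH₃)₃CO⁻): pKₐ(t-BuOH) ≈ 18
methyl carbanion: pKₐ(CH₄) ≈ 48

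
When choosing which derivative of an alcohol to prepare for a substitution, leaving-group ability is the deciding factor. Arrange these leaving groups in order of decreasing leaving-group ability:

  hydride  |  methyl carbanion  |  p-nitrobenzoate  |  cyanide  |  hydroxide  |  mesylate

mesylate > p-nitrobenzoate > cyanide > hydroxide > hydride > methyl carbanion

mesylate: pKₐ(CH₃SO₃H (MsOH)) ≈ -1.9 — resonance-delocalised alkanesulfonate
p-nitrobenzoate: pKₐ(p-nitrobenzoic acid) ≈ 3.4 — electron-withdrawing nitro group stabilises the carboxylate
cyanide: pKₐ(HCN) ≈ 9.2
hydroxide: pKₐ(H₂O) ≈ 15.7
hydride: pKₐ(H₂) ≈ 36 — extremely strong base; leaves only in special hydride-transfer contexts
methyl carbanion: pKₐ(CH₄) ≈ 48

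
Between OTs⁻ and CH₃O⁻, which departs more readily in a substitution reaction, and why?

OTs⁻ is the better leaving group.
pKₐ(p-CH₃C₆H₄SO₃H (TsOH)) ≈ -2.8 versus pKₐ(CH₃OH) ≈ 15.5: OTs⁻ is the much weaker base.
Resonance-delocalised arenesulfonate.

OTs⁻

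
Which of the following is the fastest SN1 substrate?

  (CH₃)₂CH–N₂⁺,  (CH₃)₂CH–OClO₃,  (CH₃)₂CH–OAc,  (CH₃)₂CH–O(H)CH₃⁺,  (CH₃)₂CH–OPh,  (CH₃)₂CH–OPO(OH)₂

Identical carbon frameworks mean the comparison reduces to leaving-group quality.
Leaving-group ability tracks the stability of the departed species; conjugate-acid pKₐ is the usual yardstick (lower pKₐ → better LG).
(CH₃)₂CH–N₂⁺ loses N₂: no meaningful conjugate acid; N₂ departs as an exceptionally stable neutral molecule
(CH₃)₂CH–OClO₃ loses ClO₄⁻: pKₐ(HClO₄) ≈ -10
(CH₃)₂CH–O(H)CH₃⁺ loses R'OH: pKₐ(R'OH₂⁺) ≈ -2.4
(CH₃)₂CH–OPO(OH)₂ loses H₂PO₄⁻: pKₐ(H₃PO₄) ≈ 2.1
(CH₃)₂CH–OAc loses AcO⁻: pKₐ(CH₃COOH) ≈ 4.8
(CH₃)₂CH–OPh loses PhO⁻: pKₐ(C₆H₅OH (phenol)) ≈ 10

(CH₃)₂CH–N₂⁺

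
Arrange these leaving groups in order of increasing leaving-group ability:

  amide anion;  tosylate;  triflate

amide anion < tosylate < triflate

Rank by basicity of the departing species: weakest base leaves most easily.
triflate: pKₐ(CF₃SO₃H (triflic acid)) ≈ -14
tosylate: pKₐ(p-CH₃C₆H₄SO₃H (TsOH)) ≈ -2.8
amide anion: pKₐ(NH₃) ≈ 38
Listed from poorest to best leaving group as asked.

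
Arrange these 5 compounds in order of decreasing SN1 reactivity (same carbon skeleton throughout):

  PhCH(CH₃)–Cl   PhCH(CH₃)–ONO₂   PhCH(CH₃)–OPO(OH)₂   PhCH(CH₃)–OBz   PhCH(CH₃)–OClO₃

PhCH(CH₃)–OClO₃ > PhCH(CH₃)–Cl > PhCH(CH₃)–ONO₂ > PhCH(CH₃)–OPO(OH)₂ > PhCH(CH₃)–OBz

Same R in every case — rank the leaving groups.
The more stable X⁻ (or X) is on its own — i.e. the weaker a base it is — the better a leaving group it makes.
PhCH(CH₃)–OClO₃ loses ClO₄⁻: pKₐ(HClO₄) ≈ -10
PhCH(CH₃)–Cl loses Cl⁻: pKₐ(HCl) ≈ -7
PhCH(CH₃)–ONO₂ loses NO₃⁻: pKₐ(HNO₃) ≈ -1.3
PhCH(CH₃)–OPO(OH)₂ loses H₂PO₄⁻: pKₐ(H₃PO₄) ≈ 2.1
PhCH(CH₃)–OBz loses PhCOO⁻: pKₐ(C₆H₅COOH) ≈ 4.2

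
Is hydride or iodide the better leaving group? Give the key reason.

iodide is the better leaving group.
pKₐ(HI) ≈ -10 versus pKₐ(H₂) ≈ 36: iodide is the much weaker base.
Large, highly polarisable; very weak base.

iodide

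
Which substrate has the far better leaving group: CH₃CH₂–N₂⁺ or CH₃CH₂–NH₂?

CH₃CH₂–N₂⁺

From CH₃CH₂–NH₂ the departing group would be NH₂⁻ (pKₐ(NH₃) ≈ 38). Extremely strong base; never a leaving group.
From CH₃CH₂–N₂⁺ the leaving group is N₂ (no meaningful conjugate acid; N₂ departs as an exceptionally stable neutral molecule).
(In practice CH₃CH₂–N₂⁺ is made from CH₃CH₂–NH₂ by diazotisation (NaNO₂ / HCl, 0 °C), generating a diazonium salt that expels N₂.)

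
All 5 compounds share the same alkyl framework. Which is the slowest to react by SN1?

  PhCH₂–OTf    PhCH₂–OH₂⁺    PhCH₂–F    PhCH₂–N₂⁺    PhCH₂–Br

PhCH₂–F

With the same alkyl group throughout, only the leaving group differentiates the rates.
The more stable X⁻ (or X) is on its own — i.e. the weaker a base it is — the better a leaving group it makes.
PhCH₂–N₂⁺ loses N₂: no meaningful conjugate acid; N₂ departs as an exceptionally stable neutral molecule
PhCH₂–OTf loses OTf⁻: pKₐ(CF₃SO₃H (triflic acid)) ≈ -14
PhCH₂–Br loses Br⁻: pKₐ(HBr) ≈ -9
PhCH₂–OH₂⁺ loses H₂O: pKₐ(H₃O⁺) ≈ -1.7
PhCH₂–F loses F⁻: pKₐ(HF) ≈ 3.2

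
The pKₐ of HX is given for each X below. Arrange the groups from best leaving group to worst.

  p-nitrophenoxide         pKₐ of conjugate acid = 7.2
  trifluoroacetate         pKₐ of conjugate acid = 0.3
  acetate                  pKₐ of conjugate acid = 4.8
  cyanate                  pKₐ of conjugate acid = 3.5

Lower conjugate-acid pKₐ ⇒ weaker base ⇒ better leaving group.
Sorting by the given values: trifluoroacetate (0.3), cyanate (3.5), acetate (4.8), p-nitrophenoxide (7.2).

trifluoroacetate > cyanate > acetate > p-nitrophenoxide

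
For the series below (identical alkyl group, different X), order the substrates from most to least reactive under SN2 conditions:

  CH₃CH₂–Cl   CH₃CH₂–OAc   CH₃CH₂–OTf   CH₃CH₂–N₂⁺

Same R in every case — rank the leaving groups.
A good leaving group is a weak base: the lower the pKₐ of its conjugate acid, the more readily it departs.
CH₃CH₂–N₂⁺ loses N₂: no meaningful conjugate acid; N₂ departs as an exceptionally stable neutral molecule
CH₃CH₂–OTf loses OTf⁻: pKₐ(CF₃SO₃H (triflic acid)) ≈ -14
CH₃CH₂–Cl loses Cl⁻: pKₐ(HCl) ≈ -7
CH₃CH₂–OAc loses AcO⁻: pKₐ(CH₃COOH) ≈ 4.8

CH₃CH₂–N₂⁺ > CH₃CH₂–OTf > CH₃CH₂–Cl > CH₃CH₂–OAc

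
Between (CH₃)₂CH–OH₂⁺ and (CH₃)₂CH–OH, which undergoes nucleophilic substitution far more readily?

From (CH₃)₂CH–OH the departing group would be OH⁻ (pKₐ(H₂O) ≈ 15.7). Strong base; essentially never leaves without prior activation.
From (CH₃)₂CH–OH₂⁺ the leaving group is H₂O (pKₐ(H₃O⁺) ≈ -1.7). Neutral; leaves from a protonated alcohol (R–OH₂⁺).
(In practice (CH₃)₂CH–OH₂⁺ is made from (CH₃)₂CH–OH by protonation with strong acid, converting the leaving group from hydroxide to neutral water.)

(CH₃)₂CH–OH₂⁺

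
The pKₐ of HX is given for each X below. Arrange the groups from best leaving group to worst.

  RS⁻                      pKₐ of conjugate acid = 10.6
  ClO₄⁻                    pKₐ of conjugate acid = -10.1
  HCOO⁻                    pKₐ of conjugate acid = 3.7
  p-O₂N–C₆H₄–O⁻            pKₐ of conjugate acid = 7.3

Lower conjugate-acid pKₐ ⇒ weaker base ⇒ better leaving group.
Sorting by the given values: ClO₄⁻ (-10.1), HCOO⁻ (3.7), p-O₂N–C₆H₄–O⁻ (7.3), RS⁻ (10.6).

ClO₄⁻ > HCOO⁻ > p-O₂N–C₆H₄–O⁻ > RS⁻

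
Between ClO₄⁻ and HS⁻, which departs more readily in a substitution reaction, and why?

ClO₄⁻

ClO₄⁻ is the better leaving group.
pKₐ(HClO₄) ≈ -10 versus pKₐ(H₂S) ≈ 7: ClO₄⁻ is the much weaker base.
Extremely weak base; rarely used for safety reasons.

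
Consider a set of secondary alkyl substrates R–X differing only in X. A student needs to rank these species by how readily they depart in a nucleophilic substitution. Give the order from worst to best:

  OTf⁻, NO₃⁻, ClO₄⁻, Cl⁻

Rank by basicity of the departing species: weakest base leaves most easily.
OTf⁻: pKₐ(CF₃SO₃H (triflic acid)) ≈ -14
ClO₄⁻: pKₐ(HClO₄) ≈ -10 — extremely weak base; rarely used for safety reasons
Cl⁻: pKₐ(HCl) ≈ -7
NO₃⁻: pKₐ(HNO₃) ≈ -1.3 — resonance-delocalised over three oxygens
Reversing gives the worst-to-best order requested.

NO₃⁻ < Cl⁻ < ClO₄⁻ < OTf⁻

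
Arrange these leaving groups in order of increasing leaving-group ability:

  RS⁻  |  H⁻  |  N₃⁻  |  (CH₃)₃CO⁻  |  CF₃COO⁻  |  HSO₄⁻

HSO₄⁻: pKₐ(H₂SO₄) ≈ -3
CF₃COO⁻: pKₐ(CF₃COOH) ≈ 0.2 — strongly electron-withdrawing CF₃ stabilises the carboxylate
N₃⁻: pKₐ(HN₃) ≈ 4.7 — linear, resonance-stabilised
RS⁻: pKₐ(RSH (a thiol)) ≈ 10.5 — moderately basic; rarely leaves without activation
(CH₃)₃CO⁻: pKₐ(t-BuOH) ≈ 18
H⁻: pKₐ(H₂) ≈ 36 — extremely strong base; leaves only in special hydride-transfer contexts
Reversing gives the worst-to-best order requested.

H⁻ < (CH₃)₃CO⁻ < RS⁻ < N₃⁻ < CF₃COO⁻ < HSO₄⁻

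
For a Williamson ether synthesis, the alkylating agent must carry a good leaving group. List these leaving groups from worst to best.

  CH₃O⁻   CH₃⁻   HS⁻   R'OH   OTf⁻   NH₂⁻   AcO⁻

CH₃⁻ < NH₂⁻ < CH₃O⁻ < HS⁻ < AcO⁻ < R'OH < OTf⁻

OTf⁻: pKₐ(CF₃SO₃H (triflic acid)) ≈ -14
R'OH: pKₐ(R'OH₂⁺) ≈ -2.4
AcO⁻: pKₐ(CH₃COOH) ≈ 4.8
HS⁻: pKₐ(H₂S) ≈ 7 — larger and more polarisable than the oxygen analogue
CH₃O⁻: pKₐ(CH₃OH) ≈ 15.5 — strong base; alkoxides do not leave unassisted
NH₂⁻: pKₐ(NH₃) ≈ 38 — extremely strong base; never a leaving group
CH₃⁻: pKₐ(CH₄) ≈ 48 — unstabilised carbanion; the worst conceivable leaving group
The question asks for worst first, so the sequence is read in increasing leaving-group ability.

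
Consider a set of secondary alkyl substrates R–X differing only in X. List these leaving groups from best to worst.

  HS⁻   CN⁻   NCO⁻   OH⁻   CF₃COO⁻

CF₃COO⁻ > NCO⁻ > HS⁻ > CN⁻ > OH⁻

The more stable X⁻ (or X) is on its own — i.e. the weaker a base it is — the better a leaving group it makes.
CF₃COO⁻: pKₐ(CF₃COOH) ≈ 0.2
NCO⁻: pKₐ(HOCN) ≈ 3.5 — resonance between N and O
HS⁻: pKₐ(H₂S) ≈ 7 — larger and more polarisable than the oxygen analogue
CN⁻: pKₐ(HCN) ≈ 9.2 — sp carbon stabilises the charge somewhat, but still a poor LG
OH⁻: pKₐ(H₂O) ≈ 15.7 — strong base; essentially never leaves without prior activation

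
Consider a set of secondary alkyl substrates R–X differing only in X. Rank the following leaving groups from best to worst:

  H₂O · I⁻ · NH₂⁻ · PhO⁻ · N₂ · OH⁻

A good leaving group is a weak base: the lower the pKₐ of its conjugate acid, the more readily it departs.
N₂: no meaningful conjugate acid; N₂ departs as an exceptionally stable neutral molecule
I⁻: pKₐ(HI) ≈ -10 — large, highly polarisable; very weak base
H₂O: pKₐ(H₃O⁺) ≈ -1.7
PhO⁻: pKₐ(C₆H₅OH (phenol)) ≈ 10
OH⁻: pKₐ(H₂O) ≈ 15.7
NH₂⁻: pKₐ(NH₃) ≈ 38 — extremely strong base; never a leaving group

N₂ > I⁻ > H₂O > PhO⁻ > OH⁻ > NH₂⁻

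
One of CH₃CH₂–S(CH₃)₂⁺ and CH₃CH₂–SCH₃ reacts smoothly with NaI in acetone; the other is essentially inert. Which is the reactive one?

CH₃CH₂–S(CH₃)₂⁺

From CH₃CH₂–SCH₃ the departing group would be RS⁻ (pKₐ(RSH (a thiol)) ≈ 10.5). Moderately basic; rarely leaves without activation.
From CH₃CH₂–S(CH₃)₂⁺ the leaving group is SR'₂ (pKₐ(R'₂SH⁺) ≈ -7). Neutral; leaves from a sulfonium salt (R–SR'₂⁺).
(In practice CH₃CH₂–S(CH₃)₂⁺ is made from CH₃CH₂–SCH₃ by S-methylation with CH₃I, allowing neutral dimethyl sulfide, rather than methanethiolate, to depart.)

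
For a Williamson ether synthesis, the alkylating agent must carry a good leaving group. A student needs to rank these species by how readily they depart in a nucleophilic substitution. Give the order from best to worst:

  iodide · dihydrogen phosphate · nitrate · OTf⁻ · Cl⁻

OTf⁻ > iodide > Cl⁻ > nitrate > dihydrogen phosphate

OTf⁻: pKₐ(CF₃SO₃H (triflic acid)) ≈ -14
iodide: pKₐ(HI) ≈ -10 — large, highly polarisable; very weak base
Cl⁻: pKₐ(HCl) ≈ -7 — moderately weak base
nitrate: pKₐ(HNO₃) ≈ -1.3 — resonance-delocalised over three oxygens
dihydrogen phosphate: pKₐ(H₃PO₄) ≈ 2.1 — moderate base; biological leaving group after further activation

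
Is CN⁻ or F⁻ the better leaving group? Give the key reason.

F⁻

F⁻ is the better leaving group.
pKₐ(HF) ≈ 3.2 versus pKₐ(HCN) ≈ 9.2: F⁻ is the much weaker base.
Small and strongly basic; the poor halide leaving group.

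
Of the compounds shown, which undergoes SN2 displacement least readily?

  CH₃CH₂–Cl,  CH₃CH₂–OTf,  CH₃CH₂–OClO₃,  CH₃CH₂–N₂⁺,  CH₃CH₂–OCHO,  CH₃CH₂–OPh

CH₃CH₂–OPh

Identical carbon frameworks mean the comparison reduces to leaving-group quality.
The more stable X⁻ (or X) is on its own — i.e. the weaker a base it is — the better a leaving group it makes.
CH₃CH₂–N₂⁺ loses N₂: no meaningful conjugate acid; N₂ departs as an exceptionally stable neutral molecule
CH₃CH₂–OTf loses OTf⁻: pKₐ(CF₃SO₃H (triflic acid)) ≈ -14
CH₃CH₂–OClO₃ loses ClO₄⁻: pKₐ(HClO₄) ≈ -10
CH₃CH₂–Cl loses Cl⁻: pKₐ(HCl) ≈ -7
CH₃CH₂–OCHO loses HCOO⁻: pKₐ(HCOOH) ≈ 3.8
CH₃CH₂–OPh loses PhO⁻: pKₐ(C₆H₅OH (phenol)) ≈ 10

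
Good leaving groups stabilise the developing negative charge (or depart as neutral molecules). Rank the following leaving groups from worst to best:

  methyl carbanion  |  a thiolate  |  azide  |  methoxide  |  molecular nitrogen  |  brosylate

molecular nitrogen: no meaningful conjugate acid; N₂ departs as an exceptionally stable neutral molecule
brosylate: pKₐ(p-BrC₆H₄SO₃H) ≈ -2.8 — arenesulfonate with a p-bromo substituent
azide: pKₐ(HN₃) ≈ 4.7
a thiolate: pKₐ(RSH (a thiol)) ≈ 10.5 — moderately basic; rarely leaves without activation
methoxide: pKₐ(CH₃OH) ≈ 15.5 — strong base; alkoxides do not leave unassisted
methyl carbanion: pKₐ(CH₄) ≈ 48 — unstabilised carbanion; the worst conceivable leaving group
The question asks for worst first, so the sequence is read in increasing leaving-group ability.

methyl carbanion < methoxide < a thiolate < azide < brosylate < molecular nitrogen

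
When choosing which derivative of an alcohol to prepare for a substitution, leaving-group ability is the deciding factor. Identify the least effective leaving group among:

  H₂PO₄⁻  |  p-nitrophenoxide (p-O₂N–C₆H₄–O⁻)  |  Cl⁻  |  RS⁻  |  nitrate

RS⁻

Cl⁻: pKₐ(HCl) ≈ -7
nitrate: pKₐ(HNO₃) ≈ -1.3
H₂PO₄⁻: pKₐ(H₃PO₄) ≈ 2.1
p-nitrophenoxide (p-O₂N–C₆H₄–O⁻): pKₐ(p-nitrophenol) ≈ 7.2
RS⁻: pKₐ(RSH (a thiol)) ≈ 10.5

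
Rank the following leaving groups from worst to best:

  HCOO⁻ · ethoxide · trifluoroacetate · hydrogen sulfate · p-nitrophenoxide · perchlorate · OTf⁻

ethoxide < p-nitrophenoxide < HCOO⁻ < trifluoroacetate < hydrogen sulfate < perchlorate < OTf⁻

OTf⁻: pKₐ(CF₃SO₃H (triflic acid)) ≈ -14
perchlorate: pKₐ(HClO₄) ≈ -10 — extremely weak base; rarely used for safety reasons
hydrogen sulfate: pKₐ(H₂SO₄) ≈ -3
trifluoroacetate: pKₐ(CF₃COOH) ≈ 0.2 — strongly electron-withdrawing CF₃ stabilises the carboxylate
HCOO⁻: pKₐ(HCOOH) ≈ 3.8
p-nitrophenoxide: pKₐ(p-nitrophenol) ≈ 7.2 — nitro group delocalises the charge; the classic chromogenic LG
ethoxide: pKₐ(CH₃CH₂OH) ≈ 16 — strong base; alkoxides do not leave unassisted
Listed from poorest to best leaving group as asked.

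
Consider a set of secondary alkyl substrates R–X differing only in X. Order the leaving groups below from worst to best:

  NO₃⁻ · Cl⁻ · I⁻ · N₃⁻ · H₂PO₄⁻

A good leaving group is a weak base: the lower the pKₐ of its conjugate acid, the more readily it departs.
I⁻: pKₐ(HI) ≈ -10
Cl⁻: pKₐ(HCl) ≈ -7
NO₃⁻: pKₐ(HNO₃) ≈ -1.3
H₂PO₄⁻: pKₐ(H₃PO₄) ≈ 2.1 — moderate base; biological leaving group after further activation
N₃⁻: pKₐ(HN₃) ≈ 4.7 — linear, resonance-stabilised
Listed from poorest to best leaving group as asked.

N₃⁻ < H₂PO₄⁻ < NO₃⁻ < Cl⁻ < I⁻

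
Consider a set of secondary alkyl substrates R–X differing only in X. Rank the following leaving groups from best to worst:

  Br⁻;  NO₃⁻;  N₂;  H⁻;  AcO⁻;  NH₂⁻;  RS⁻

N₂ > Br⁻ > NO₃⁻ > AcO⁻ > RS⁻ > H⁻ > NH₂⁻

N₂: no meaningful conjugate acid; N₂ departs as an exceptionally stable neutral molecule
Br⁻: pKₐ(HBr) ≈ -9
NO₃⁻: pKₐ(HNO₃) ≈ -1.3
AcO⁻: pKₐ(CH₃COOH) ≈ 4.8
RS⁻: pKₐ(RSH (a thiol)) ≈ 10.5
H⁻: pKₐ(H₂) ≈ 36
NH₂⁻: pKₐ(NH₃) ≈ 38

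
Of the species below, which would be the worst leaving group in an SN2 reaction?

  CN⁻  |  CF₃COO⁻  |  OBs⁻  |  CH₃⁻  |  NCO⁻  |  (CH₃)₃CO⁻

CH₃⁻

OBs⁻: pKₐ(p-BrC₆H₄SO₃H) ≈ -2.8
CF₃COO⁻: pKₐ(CF₃COOH) ≈ 0.2
NCO⁻: pKₐ(HOCN) ≈ 3.5
CN⁻: pKₐ(HCN) ≈ 9.2
(CH₃)₃CO⁻: pKₐ(t-BuOH) ≈ 18
CH₃⁻: pKₐ(CH₄) ≈ 48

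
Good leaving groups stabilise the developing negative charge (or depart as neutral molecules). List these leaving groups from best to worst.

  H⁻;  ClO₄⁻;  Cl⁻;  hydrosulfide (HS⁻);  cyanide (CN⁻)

ClO₄⁻ > Cl⁻ > hydrosulfide (HS⁻) > cyanide (CN⁻) > H⁻

A good leaving group is a weak base: the lower the pKₐ of its conjugate acid, the more readily it departs.
ClO₄⁻: pKₐ(HClO₄) ≈ -10
Cl⁻: pKₐ(HCl) ≈ -7
hydrosulfide (HS⁻): pKₐ(H₂S) ≈ 7
cyanide (CN⁻): pKₐ(HCN) ≈ 9.2
H⁻: pKₐ(H₂) ≈ 36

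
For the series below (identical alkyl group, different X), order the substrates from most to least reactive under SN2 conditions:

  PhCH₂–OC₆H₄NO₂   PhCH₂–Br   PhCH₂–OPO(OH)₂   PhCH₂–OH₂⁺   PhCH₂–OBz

Same R in every case — rank the leaving groups.
The more stable X⁻ (or X) is on its own — i.e. the weaker a base it is — the better a leaving group it makes.
PhCH₂–Br loses Br⁻: pKₐ(HBr) ≈ -9
PhCH₂–OH₂⁺ loses H₂O: pKₐ(H₃O⁺) ≈ -1.7
PhCH₂–OPO(OH)₂ loses H₂PO₄⁻: pKₐ(H₃PO₄) ≈ 2.1
PhCH₂–OBz loses PhCOO⁻: pKₐ(C₆H₅COOH) ≈ 4.2
PhCH₂–OC₆H₄NO₂ loses p-O₂N–C₆H₄–O⁻: pKₐ(p-nitrophenol) ≈ 7.2

PhCH₂–Br > PhCH₂–OH₂⁺ > PhCH₂–OPO(OH)₂ > PhCH₂–OBz > PhCH₂–OC₆H₄NO₂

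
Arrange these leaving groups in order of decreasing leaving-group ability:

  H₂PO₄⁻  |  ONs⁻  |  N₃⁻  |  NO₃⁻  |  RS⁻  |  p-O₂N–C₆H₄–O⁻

ONs⁻: pKₐ(p-O₂NC₆H₄SO₃H) ≈ -3.5 — p-nitro group further stabilises the sulfonate
NO₃⁻: pKₐ(HNO₃) ≈ -1.3 — resonance-delocalised over three oxygens
H₂PO₄⁻: pKₐ(H₃PO₄) ≈ 2.1
N₃⁻: pKₐ(HN₃) ≈ 4.7 — linear, resonance-stabilised
p-O₂N–C₆H₄–O⁻: pKₐ(p-nitrophenol) ≈ 7.2 — nitro group delocalises the charge; the classic chromogenic LG
RS⁻: pKₐ(RSH (a thiol)) ≈ 10.5 — moderately basic; rarely leaves without activation

ONs⁻ > NO₃⁻ > H₂PO₄⁻ > N₃⁻ > p-O₂N–C₆H₄–O⁻ > RS⁻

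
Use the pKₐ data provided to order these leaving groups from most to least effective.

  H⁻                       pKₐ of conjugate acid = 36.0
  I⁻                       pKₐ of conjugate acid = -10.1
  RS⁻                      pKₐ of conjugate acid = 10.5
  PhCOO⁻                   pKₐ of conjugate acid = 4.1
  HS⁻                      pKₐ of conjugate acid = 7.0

I⁻ > PhCOO⁻ > HS⁻ > RS⁻ > H⁻

Lower conjugate-acid pKₐ ⇒ weaker base ⇒ better leaving group.
Sorting by the given values: I⁻ (-10.1), PhCOO⁻ (4.1), HS⁻ (7.0), RS⁻ (10.5), H⁻ (36.0).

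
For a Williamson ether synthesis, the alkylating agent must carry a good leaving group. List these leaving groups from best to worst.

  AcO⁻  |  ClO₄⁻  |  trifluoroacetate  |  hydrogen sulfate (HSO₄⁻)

A good leaving group is a weak base: the lower the pKₐ of its conjugate acid, the more readily it departs.
ClO₄⁻: pKₐ(HClO₄) ≈ -10 — extremely weak base; rarely used for safety reasons
hydrogen sulfate (HSO₄⁻): pKₐ(H₂SO₄) ≈ -3 — conjugate base of a strong mineral acid
trifluoroacetate: pKₐ(CF₃COOH) ≈ 0.2
AcO⁻: pKₐ(CH₃COOH) ≈ 4.8

ClO₄⁻ > hydrogen sulfate (HSO₄⁻) > trifluoroacetate > AcO⁻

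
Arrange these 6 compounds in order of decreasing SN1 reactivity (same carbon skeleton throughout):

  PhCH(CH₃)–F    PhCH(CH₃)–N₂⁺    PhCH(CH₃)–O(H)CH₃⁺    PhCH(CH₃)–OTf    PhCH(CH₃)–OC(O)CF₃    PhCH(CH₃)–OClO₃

Identical carbon frameworks mean the comparison reduces to leaving-group quality.
The more stable X⁻ (or X) is on its own — i.e. the weaker a base it is — the better a leaving group it makes.
PhCH(CH₃)–N₂⁺ loses N₂: no meaningful conjugate acid; N₂ departs as an exceptionally stable neutral molecule
PhCH(CH₃)–OTf loses OTf⁻: pKₐ(CF₃SO₃H (triflic acid)) ≈ -14
PhCH(CH₃)–OClO₃ loses ClO₄⁻: pKₐ(HClO₄) ≈ -10
PhCH(CH₃)–O(H)CH₃⁺ loses R'OH: pKₐ(R'OH₂⁺) ≈ -2.4
PhCH(CH₃)–OC(O)CF₃ loses CF₃COO⁻: pKₐ(CF₃COOH) ≈ 0.2
PhCH(CH₃)–F loses F⁻: pKₐ(HF) ≈ 3.2

PhCH(CH₃)–N₂⁺ > PhCH(CH₃)–OTf > PhCH(CH₃)–OClO₃ > PhCH(CH₃)–O(H)CH₃⁺ > PhCH(CH₃)–OC(O)CF₃ > PhCH(CH₃)–F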